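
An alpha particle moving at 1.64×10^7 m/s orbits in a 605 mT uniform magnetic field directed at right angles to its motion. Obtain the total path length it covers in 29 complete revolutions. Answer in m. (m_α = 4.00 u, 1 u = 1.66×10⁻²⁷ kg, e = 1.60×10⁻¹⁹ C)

r = mv/(qB) = 0.562 m, so one revolution covers 2πr = 3.53 m.
In 29 revolutions: L = 29·2πr = 102 m.

L ≈ 102 m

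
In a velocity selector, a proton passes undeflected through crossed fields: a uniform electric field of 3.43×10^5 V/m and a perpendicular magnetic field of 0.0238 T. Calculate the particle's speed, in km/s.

For zero net force, qE = qvB, so v = E/B.
v = (3.43×10^5) / (0.0238) = 1.44×10^7 m/s.

v ≈ 14400 km/s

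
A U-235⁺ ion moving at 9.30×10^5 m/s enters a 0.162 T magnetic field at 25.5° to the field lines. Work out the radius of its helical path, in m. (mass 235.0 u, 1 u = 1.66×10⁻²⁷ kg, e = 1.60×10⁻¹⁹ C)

r ≈ 6.03 m

Only the perpendicular component v⊥ = v sin25.5° = 4.00×10^5 m/s is bent by the field.
r = m v⊥ /(qB) = (3.90×10^-25)(4.00×10^5) / [(1×1.60×10^-19)(0.162)] = 6.03 m.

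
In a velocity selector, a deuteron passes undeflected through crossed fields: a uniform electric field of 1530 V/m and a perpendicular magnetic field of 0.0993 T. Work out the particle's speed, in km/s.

v ≈ 15.4 km/s

For zero net force, qE = qvB, so v = E/B.
v = (1530) / (0.0993) = 1.54×10^4 m/s.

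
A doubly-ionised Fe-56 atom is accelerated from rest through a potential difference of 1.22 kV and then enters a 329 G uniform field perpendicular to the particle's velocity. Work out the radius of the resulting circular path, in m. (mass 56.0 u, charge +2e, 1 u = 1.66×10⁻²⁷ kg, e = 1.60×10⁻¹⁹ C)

The kinetic energy gained is K = qV = (2×1.60×10^-19)(1220) = 3.90×10^-16 J.
v = √(2K/m) = 9.16×10^4 m/s.
r = mv/(qB) = (9.30×10^-26)(9.16×10^4) / [(2×1.60×10^-19)(0.0329)] = 0.809 m.

r ≈ 0.809 m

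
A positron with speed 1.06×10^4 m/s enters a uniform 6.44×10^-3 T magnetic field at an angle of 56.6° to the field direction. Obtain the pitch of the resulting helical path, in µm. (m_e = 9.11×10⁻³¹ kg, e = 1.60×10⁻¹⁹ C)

pitch ≈ 32.4 µm

The velocity component along B is v∥ = v cos56.6° = 5840 m/s.
The cyclotron period T = 2πm/(qB) = 5.56×10^-9 s is set by m, q, B alone.
Pitch = v∥·T = (5840)(5.56×10^-9) = 3.24×10^-5 m.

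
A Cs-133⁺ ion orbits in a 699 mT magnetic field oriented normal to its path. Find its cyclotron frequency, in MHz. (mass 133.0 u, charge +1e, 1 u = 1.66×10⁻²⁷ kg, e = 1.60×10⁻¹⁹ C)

f ≈ 0.0806 MHz

f = qB/(2πm) = (1×1.60×10^-19)(0.699) / [2π(2.21×10^-25)] = 8.06×10^4 Hz.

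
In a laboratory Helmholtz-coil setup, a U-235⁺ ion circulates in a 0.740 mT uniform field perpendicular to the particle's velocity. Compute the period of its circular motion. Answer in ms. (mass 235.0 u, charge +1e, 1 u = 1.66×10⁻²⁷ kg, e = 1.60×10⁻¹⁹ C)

T ≈ 20.7 ms

The cyclotron period is independent of speed: T = 2πm/(qB).
T = 2π(3.90×10^-25) / [(1×1.60×10^-19)(7.40×10^-4)] = 0.0207 s.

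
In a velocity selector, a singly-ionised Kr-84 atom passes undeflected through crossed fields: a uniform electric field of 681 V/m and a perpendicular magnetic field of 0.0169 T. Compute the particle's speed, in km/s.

v ≈ 40.3 km/s

For zero net force, qE = qvB, so v = E/B.
v = (681) / (0.0169) = 4.03×10^4 m/s.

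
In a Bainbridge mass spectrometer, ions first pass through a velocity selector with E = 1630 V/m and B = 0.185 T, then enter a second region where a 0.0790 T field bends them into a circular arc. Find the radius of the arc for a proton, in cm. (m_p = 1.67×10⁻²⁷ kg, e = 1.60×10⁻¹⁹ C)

r ≈ 0.116 cm

The selector passes v = E/B = 1630/0.185 = 8810 m/s.
In the deflection region, r = mv/(qB₂) = (1.67×10^-27)(8810) / [(1×1.60×10^-19)(0.0790)] = 1.16×10^-3 m.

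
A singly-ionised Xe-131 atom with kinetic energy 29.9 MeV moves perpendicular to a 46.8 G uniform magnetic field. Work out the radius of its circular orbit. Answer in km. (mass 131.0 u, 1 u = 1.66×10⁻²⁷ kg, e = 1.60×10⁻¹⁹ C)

Convert the energy: K = 29.9 MeV = 4.78×10^-12 J.
v = √(2K/m) = √(2·4.78×10^-12/2.17×10^-25) = 6.63×10^6 m/s.
r = mv/(qB) = (2.17×10^-25)(6.63×10^6) / [(1×1.60×10^-19)(4.68×10^-3)] = 1930 m.

r ≈ 1.93 km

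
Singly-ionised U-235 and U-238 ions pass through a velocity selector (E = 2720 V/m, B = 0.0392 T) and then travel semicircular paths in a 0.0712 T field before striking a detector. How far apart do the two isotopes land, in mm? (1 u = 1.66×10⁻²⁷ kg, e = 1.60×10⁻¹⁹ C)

Both emerge at v = E/B₁ = 6.94×10^4 m/s.
r = mv/(qB₂), so r₁ = 2.3761 m and r₂ = 2.4064 m, giving Δr = 0.0303 m.
After a semicircle each ion lands a diameter 2r from the entry slit, so the separation is 2Δr = 0.0607 m.

Δd ≈ 60.7 mm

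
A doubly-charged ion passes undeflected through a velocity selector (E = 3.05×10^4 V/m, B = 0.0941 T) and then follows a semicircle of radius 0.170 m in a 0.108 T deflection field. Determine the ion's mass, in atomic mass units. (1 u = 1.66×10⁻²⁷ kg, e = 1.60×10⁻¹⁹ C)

v = E/B₁ = 3.24×10^5 m/s.
From r = mv/(qB₂), m = qB₂r/v = (2×1.60×10^-19)(0.108)(0.170) / (3.24×10^5) = 1.81×10^-26 kg.
In atomic mass units: m = 1.81×10^-26 / 1.66×10^-27 = 10.9 u.

m ≈ 10.9 u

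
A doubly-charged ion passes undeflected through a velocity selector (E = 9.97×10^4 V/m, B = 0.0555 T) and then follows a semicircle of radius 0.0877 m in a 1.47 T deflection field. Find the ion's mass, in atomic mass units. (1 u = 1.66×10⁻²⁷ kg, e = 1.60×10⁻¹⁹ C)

m ≈ 13.8 u

v = E/B₁ = 1.80×10^6 m/s.
From r = mv/(qB₂), m = qB₂r/v = (2×1.60×10^-19)(1.47)(0.0877) / (1.80×10^6) = 2.30×10^-26 kg.
In atomic mass units: m = 2.30×10^-26 / 1.66×10^-27 = 13.8 u.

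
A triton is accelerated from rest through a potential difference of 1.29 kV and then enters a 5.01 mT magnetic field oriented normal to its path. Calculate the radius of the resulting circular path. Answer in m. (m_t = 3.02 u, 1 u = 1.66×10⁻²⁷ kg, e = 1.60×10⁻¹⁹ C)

The kinetic energy gained is K = qV = (1×1.60×10^-19)(1290) = 2.06×10^-16 J.
v = √(2K/m) = 2.87×10^5 m/s.
r = mv/(qB) = (5.01×10^-27)(2.87×10^5) / [(1×1.60×10^-19)(5.01×10^-3)] = 1.79 m.

r ≈ 1.79 m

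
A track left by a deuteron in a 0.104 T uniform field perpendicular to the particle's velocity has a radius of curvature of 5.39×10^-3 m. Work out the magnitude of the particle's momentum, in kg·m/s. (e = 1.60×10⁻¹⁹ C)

p ≈ 8.97×10^-23 kg·m/s

Since qvB = mv²/r, the momentum p = mv = qBr.
p = (1×1.60×10^-19)(0.104)(5.39×10^-3) = 8.97×10^-23 kg·m/s.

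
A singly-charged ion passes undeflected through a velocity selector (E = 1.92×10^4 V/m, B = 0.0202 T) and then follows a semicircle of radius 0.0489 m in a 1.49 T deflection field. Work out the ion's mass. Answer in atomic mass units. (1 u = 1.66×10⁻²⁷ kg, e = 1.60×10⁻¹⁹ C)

m ≈ 7.39 u

v = E/B₁ = 9.50×10^5 m/s.
From r = mv/(qB₂), m = qB₂r/v = (1×1.60×10^-19)(1.49)(0.0489) / (9.50×10^5) = 1.23×10^-26 kg.
In atomic mass units: m = 1.23×10^-26 / 1.66×10^-27 = 7.39 u.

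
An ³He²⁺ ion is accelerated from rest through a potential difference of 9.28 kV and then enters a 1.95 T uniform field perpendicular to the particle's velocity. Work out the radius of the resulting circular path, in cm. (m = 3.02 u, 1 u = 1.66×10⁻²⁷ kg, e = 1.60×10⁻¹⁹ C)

The kinetic energy gained is K = qV = (2×1.60×10^-19)(9280) = 2.97×10^-15 J.
v = √(2K/m) = 1.09×10^6 m/s.
r = mv/(qB) = (5.01×10^-27)(1.09×10^6) / [(2×1.60×10^-19)(1.95)] = 8.74×10^-3 m.

r ≈ 0.874 cm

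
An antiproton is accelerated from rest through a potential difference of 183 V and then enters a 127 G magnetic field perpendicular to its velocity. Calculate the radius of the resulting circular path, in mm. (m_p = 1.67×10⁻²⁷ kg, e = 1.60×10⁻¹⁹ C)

The kinetic energy gained is K = qV = (1×1.60×10^-19)(183) = 2.93×10^-17 J.
v = √(2K/m) = 1.87×10^5 m/s.
r = mv/(qB) = (1.67×10^-27)(1.87×10^5) / [(1×1.60×10^-19)(0.0127)] = 0.154 m.

r ≈ 154 mm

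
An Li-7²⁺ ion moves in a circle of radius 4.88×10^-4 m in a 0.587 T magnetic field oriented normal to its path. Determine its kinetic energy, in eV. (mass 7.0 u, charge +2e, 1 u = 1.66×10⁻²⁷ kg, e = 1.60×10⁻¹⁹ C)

K ≈ 2.26 eV

v = qBr/m = (2×1.60×10^-19)(0.587)(4.88×10^-4) / (1.16×10^-26) = 7890 m/s.
K = ½mv² = 0.5·(1.16×10^-26)·(7890)² = 3.62×10^-19 J = 2.26 eV.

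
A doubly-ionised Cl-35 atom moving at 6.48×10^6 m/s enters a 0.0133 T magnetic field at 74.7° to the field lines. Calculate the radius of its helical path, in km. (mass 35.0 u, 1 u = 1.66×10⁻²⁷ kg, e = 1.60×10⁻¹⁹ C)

r ≈ 0.0853 km

Only the perpendicular component v⊥ = v sin74.7° = 6.25×10^6 m/s is bent by the field.
r = m v⊥ /(qB) = (5.81×10^-26)(6.25×10^6) / [(2×1.60×10^-19)(0.0133)] = 85.3 m.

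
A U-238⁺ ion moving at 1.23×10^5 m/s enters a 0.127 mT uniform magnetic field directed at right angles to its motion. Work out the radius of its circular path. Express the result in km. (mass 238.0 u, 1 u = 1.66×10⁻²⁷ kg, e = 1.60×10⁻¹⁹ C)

The magnetic force provides the centripetal force: qvB = mv²/r, so r = mv/(qB).
r = (3.95×10^-25 kg)(1.23×10^5 m/s) / [(1×1.60×10^-19 C)(1.27×10^-4 T)] = 2390 m.

r ≈ 2.39 km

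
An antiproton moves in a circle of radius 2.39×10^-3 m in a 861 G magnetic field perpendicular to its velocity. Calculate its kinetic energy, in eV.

K ≈ 2.03 eV

v = qBr/m = (1×1.60×10^-19)(0.0861)(2.39×10^-3) / (1.67×10^-27) = 1.97×10^4 m/s.
K = ½mv² = 0.5·(1.67×10^-27)·(1.97×10^4)² = 3.25×10^-19 J = 2.03 eV.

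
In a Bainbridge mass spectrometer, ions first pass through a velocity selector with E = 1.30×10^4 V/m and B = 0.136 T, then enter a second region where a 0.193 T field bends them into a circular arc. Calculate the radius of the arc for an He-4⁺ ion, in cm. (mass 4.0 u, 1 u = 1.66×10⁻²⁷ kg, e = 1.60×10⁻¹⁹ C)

The selector passes v = E/B = 1.30×10^4/0.136 = 9.56×10^4 m/s.
In the deflection region, r = mv/(qB₂) = (6.64×10^-27)(9.56×10^4) / [(1×1.60×10^-19)(0.193)] = 0.0206 m.

r ≈ 2.06 cm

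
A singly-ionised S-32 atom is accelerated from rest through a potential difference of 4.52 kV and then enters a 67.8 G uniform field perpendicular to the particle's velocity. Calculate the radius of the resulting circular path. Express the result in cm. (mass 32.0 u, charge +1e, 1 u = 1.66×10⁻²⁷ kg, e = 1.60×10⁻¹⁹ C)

r ≈ 808 cm

The kinetic energy gained is K = qV = (1×1.60×10^-19)(4520) = 7.23×10^-16 J.
v = √(2K/m) = 1.65×10^5 m/s.
r = mv/(qB) = (5.31×10^-26)(1.65×10^5) / [(1×1.60×10^-19)(6.78×10^-3)] = 8.08 m.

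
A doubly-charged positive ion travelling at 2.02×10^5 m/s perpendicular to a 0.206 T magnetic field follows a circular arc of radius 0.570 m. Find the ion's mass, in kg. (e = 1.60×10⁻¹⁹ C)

qvB = mv²/r ⇒ m = qBr/v.
m = (2×1.60×10^-19)(0.206)(0.570) / (2.02×10^5) = 1.86×10^-25 kg.

m ≈ 1.86×10^-25 kg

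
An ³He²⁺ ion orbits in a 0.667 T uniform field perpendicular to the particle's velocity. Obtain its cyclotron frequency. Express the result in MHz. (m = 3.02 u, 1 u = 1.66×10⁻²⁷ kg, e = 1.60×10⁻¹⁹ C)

f ≈ 6.78 MHz

f = qB/(2πm) = (2×1.60×10^-19)(0.667) / [2π(5.01×10^-27)] = 6.78×10^6 Hz.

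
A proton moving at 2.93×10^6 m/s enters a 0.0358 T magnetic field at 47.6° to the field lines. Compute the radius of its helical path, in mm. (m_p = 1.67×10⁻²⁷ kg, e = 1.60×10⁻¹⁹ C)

r ≈ 631 mm

Only the perpendicular component v⊥ = v sin47.6° = 2.16×10^6 m/s is bent by the field.
r = m v⊥ /(qB) = (1.67×10^-27)(2.16×10^6) / [(1×1.60×10^-19)(0.0358)] = 0.631 m.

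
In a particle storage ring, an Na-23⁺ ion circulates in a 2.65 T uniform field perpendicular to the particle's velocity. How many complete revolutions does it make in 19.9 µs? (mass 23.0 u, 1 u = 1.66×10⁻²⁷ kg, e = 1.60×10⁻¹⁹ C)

T = 2πm/(qB) = 2π(3.818×10^-26) / [(1×1.60×10^-19)(2.65)] = 5.6578×10^-7 s.
N = t/T = 1.99×10^-5 / 5.6578×10^-7 ≈ 35.17, so 35 complete revolutions.

N = 35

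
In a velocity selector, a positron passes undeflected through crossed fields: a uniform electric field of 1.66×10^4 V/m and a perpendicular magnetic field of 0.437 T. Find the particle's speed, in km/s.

For zero net force, qE = qvB, so v = E/B.
v = (1.66×10^4) / (0.437) = 3.80×10^4 m/s.

v ≈ 38.0 km/s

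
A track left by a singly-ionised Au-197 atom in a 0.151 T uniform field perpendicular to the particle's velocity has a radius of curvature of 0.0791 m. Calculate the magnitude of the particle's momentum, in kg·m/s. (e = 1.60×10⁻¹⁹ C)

Since qvB = mv²/r, the momentum p = mv = qBr.
p = (1×1.60×10^-19)(0.151)(0.0791) = 1.91×10^-21 kg·m/s.

p ≈ 1.91×10^-21 kg·m/s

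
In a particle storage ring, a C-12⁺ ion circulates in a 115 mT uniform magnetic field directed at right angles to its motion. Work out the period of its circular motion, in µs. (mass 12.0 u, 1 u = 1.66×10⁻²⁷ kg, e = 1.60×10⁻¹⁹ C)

T ≈ 6.80 µs

The cyclotron period is independent of speed: T = 2πm/(qB).
T = 2π(1.99×10^-26) / [(1×1.60×10^-19)(0.115)] = 6.80×10^-6 s.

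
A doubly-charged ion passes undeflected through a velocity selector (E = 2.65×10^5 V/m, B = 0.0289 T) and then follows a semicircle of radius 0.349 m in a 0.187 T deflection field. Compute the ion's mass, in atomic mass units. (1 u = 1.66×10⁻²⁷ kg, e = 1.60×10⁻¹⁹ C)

v = E/B₁ = 9.17×10^6 m/s.
From r = mv/(qB₂), m = qB₂r/v = (2×1.60×10^-19)(0.187)(0.349) / (9.17×10^6) = 2.28×10^-27 kg.
In atomic mass units: m = 2.28×10^-27 / 1.66×10^-27 = 1.37 u.

m ≈ 1.37 u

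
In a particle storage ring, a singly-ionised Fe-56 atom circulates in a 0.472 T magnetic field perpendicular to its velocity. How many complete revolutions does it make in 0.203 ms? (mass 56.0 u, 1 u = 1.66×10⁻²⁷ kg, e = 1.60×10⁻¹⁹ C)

T = 2πm/(qB) = 2π(9.296×10^-26) / [(1×1.60×10^-19)(0.472)] = 7.7342×10^-6 s.
N = t/T = 2.03×10^-4 / 7.7342×10^-6 ≈ 26.25, so 26 complete revolutions.

N = 26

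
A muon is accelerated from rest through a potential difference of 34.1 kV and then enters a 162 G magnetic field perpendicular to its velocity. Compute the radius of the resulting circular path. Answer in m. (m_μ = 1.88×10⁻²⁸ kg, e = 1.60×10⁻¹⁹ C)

The kinetic energy gained is K = qV = (1×1.60×10^-19)(3.41×10^4) = 5.46×10^-15 J.
v = √(2K/m) = 7.62×10^6 m/s.
r = mv/(qB) = (1.88×10^-28)(7.62×10^6) / [(1×1.60×10^-19)(0.0162)] = 0.553 m.

r ≈ 0.553 m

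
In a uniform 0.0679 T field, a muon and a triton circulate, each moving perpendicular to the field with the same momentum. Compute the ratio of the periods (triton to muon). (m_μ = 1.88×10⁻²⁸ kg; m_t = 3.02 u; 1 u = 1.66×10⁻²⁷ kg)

ratio ≈ 26.7

T = 2πm/(qB) is independent of speed, so T₂/T₁ = (m₂/q₂)/(m₁/q₁).
T_{triton}/T_{muon} = (5.01×10^-27/1e) / (1.88×10^-28/1e) = 26.7.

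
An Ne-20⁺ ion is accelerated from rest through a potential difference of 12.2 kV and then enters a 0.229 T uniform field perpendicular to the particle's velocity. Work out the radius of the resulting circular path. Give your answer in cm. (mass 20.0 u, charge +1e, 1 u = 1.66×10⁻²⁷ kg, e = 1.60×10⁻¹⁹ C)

r ≈ 31.1 cm

The kinetic energy gained is K = qV = (1×1.60×10^-19)(1.22×10^4) = 1.95×10^-15 J.
v = √(2K/m) = 3.43×10^5 m/s.
r = mv/(qB) = (3.32×10^-26)(3.43×10^5) / [(1×1.60×10^-19)(0.229)] = 0.311 m.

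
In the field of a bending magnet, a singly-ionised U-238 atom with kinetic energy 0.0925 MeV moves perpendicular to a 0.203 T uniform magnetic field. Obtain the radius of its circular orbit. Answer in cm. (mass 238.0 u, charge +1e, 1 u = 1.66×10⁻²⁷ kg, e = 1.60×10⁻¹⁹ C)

Convert the energy: K = 0.0925 MeV = 1.48×10^-14 J.
v = √(2K/m) = √(2·1.48×10^-14/3.95×10^-25) = 2.74×10^5 m/s.
r = mv/(qB) = (3.95×10^-25)(2.74×10^5) / [(1×1.60×10^-19)(0.203)] = 3.33 m.

r ≈ 333 cm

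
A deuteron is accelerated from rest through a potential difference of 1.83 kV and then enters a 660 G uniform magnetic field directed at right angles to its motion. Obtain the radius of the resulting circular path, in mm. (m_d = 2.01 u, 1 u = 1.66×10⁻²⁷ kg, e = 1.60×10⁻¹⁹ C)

r ≈ 132 mm

The kinetic energy gained is K = qV = (1×1.60×10^-19)(1830) = 2.93×10^-16 J.
v = √(2K/m) = 4.19×10^5 m/s.
r = mv/(qB) = (3.34×10^-27)(4.19×10^5) / [(1×1.60×10^-19)(0.0660)] = 0.132 m.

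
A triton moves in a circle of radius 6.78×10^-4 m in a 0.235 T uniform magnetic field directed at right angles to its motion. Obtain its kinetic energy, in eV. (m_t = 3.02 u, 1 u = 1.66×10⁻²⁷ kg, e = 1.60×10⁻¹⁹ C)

K ≈ 0.405 eV

v = qBr/m = (1×1.60×10^-19)(0.235)(6.78×10^-4) / (5.01×10^-27) = 5090 m/s.
K = ½mv² = 0.5·(5.01×10^-27)·(5090)² = 6.48×10^-20 J = 0.405 eV.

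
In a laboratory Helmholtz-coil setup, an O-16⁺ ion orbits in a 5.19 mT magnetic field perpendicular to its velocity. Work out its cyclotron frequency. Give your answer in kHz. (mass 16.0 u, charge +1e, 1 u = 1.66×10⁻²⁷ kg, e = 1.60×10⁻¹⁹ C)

f ≈ 4.98 kHz

f = qB/(2πm) = (1×1.60×10^-19)(5.19×10^-3) / [2π(2.66×10^-26)] = 4980 Hz.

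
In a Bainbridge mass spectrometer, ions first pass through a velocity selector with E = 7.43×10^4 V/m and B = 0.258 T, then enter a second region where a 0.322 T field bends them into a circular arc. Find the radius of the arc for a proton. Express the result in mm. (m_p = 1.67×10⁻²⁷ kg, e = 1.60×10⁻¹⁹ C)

The selector passes v = E/B = 7.43×10^4/0.258 = 2.88×10^5 m/s.
In the deflection region, r = mv/(qB₂) = (1.67×10^-27)(2.88×10^5) / [(1×1.60×10^-19)(0.322)] = 9.33×10^-3 m.

r ≈ 9.33 mm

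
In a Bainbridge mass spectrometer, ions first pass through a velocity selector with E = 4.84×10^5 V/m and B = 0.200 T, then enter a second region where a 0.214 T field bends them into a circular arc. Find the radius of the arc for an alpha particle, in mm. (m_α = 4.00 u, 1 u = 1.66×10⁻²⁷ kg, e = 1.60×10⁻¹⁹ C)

The selector passes v = E/B = 4.84×10^5/0.200 = 2.42×10^6 m/s.
In the deflection region, r = mv/(qB₂) = (6.64×10^-27)(2.42×10^6) / [(2×1.60×10^-19)(0.214)] = 0.235 m.

r ≈ 235 mm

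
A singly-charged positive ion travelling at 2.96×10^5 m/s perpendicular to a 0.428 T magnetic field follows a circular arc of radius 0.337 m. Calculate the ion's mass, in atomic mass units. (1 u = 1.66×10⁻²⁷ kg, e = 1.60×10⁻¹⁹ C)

qvB = mv²/r ⇒ m = qBr/v.
m = (1×1.60×10^-19)(0.428)(0.337) / (2.96×10^5) = 7.80×10^-26 kg = 47.0 u.

m ≈ 47.0 u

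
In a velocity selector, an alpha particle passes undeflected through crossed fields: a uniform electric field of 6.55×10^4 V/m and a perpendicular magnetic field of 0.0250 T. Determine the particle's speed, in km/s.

For zero net force, qE = qvB, so v = E/B.
v = (6.55×10^4) / (0.0250) = 2.62×10^6 m/s.

v ≈ 2620 km/s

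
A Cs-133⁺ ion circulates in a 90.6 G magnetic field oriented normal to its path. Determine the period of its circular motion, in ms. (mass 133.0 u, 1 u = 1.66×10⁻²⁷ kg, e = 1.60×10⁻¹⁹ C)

The cyclotron period is independent of speed: T = 2πm/(qB).
T = 2π(2.21×10^-25) / [(1×1.60×10^-19)(9.06×10^-3)] = 9.57×10^-4 s.

T ≈ 0.957 ms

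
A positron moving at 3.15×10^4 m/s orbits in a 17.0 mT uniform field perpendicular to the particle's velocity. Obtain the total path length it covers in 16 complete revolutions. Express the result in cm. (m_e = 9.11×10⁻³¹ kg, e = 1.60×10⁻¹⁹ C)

r = mv/(qB) = 1.06×10^-5 m, so one revolution covers 2πr = 6.63×10^-5 m.
In 16 revolutions: L = 16·2πr = 1.06×10^-3 m.

L ≈ 0.106 cm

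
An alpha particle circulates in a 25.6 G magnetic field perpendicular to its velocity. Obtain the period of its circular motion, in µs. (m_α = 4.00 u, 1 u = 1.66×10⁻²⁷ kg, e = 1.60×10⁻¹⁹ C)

T ≈ 50.9 µs

The cyclotron period is independent of speed: T = 2πm/(qB).
T = 2π(6.64×10^-27) / [(2×1.60×10^-19)(2.56×10^-3)] = 5.09×10^-5 s.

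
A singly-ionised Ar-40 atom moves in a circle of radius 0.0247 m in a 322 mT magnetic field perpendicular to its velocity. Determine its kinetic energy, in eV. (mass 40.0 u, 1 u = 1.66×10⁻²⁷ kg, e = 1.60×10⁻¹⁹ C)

K ≈ 76.2 eV

v = qBr/m = (1×1.60×10^-19)(0.322)(0.0247) / (6.64×10^-26) = 1.92×10^4 m/s.
K = ½mv² = 0.5·(6.64×10^-26)·(1.92×10^4)² = 1.22×10^-17 J = 76.2 eV.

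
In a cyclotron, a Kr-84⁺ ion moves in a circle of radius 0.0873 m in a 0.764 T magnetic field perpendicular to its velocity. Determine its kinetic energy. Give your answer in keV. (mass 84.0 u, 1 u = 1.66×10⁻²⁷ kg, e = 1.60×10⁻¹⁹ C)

K ≈ 2.55 keV

v = qBr/m = (1×1.60×10^-19)(0.764)(0.0873) / (1.39×10^-25) = 7.65×10^4 m/s.
K = ½mv² = 0.5·(1.39×10^-25)·(7.65×10^4)² = 4.08×10^-16 J = 2.55 keV.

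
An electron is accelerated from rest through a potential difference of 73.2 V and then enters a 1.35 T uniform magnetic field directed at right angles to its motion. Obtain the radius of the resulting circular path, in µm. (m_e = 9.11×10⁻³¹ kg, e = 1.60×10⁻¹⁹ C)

r ≈ 21.4 µm

The kinetic energy gained is K = qV = (1×1.60×10^-19)(73.2) = 1.17×10^-17 J.
v = √(2K/m) = 5.07×10^6 m/s.
r = mv/(qB) = (9.11×10^-31)(5.07×10^6) / [(1×1.60×10^-19)(1.35)] = 2.14×10^-5 m.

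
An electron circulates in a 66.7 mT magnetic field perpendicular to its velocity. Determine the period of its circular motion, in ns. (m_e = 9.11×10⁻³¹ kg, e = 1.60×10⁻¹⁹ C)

The cyclotron period is independent of speed: T = 2πm/(qB).
T = 2π(9.11×10^-31) / [(1×1.60×10^-19)(0.0667)] = 5.36×10^-10 s.

T ≈ 0.536 ns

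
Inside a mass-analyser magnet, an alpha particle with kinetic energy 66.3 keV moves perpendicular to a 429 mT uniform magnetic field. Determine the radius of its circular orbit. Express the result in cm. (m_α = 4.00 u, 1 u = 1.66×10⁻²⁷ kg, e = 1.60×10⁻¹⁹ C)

Convert the energy: K = 66.3 keV = 1.06×10^-14 J.
v = √(2K/m) = √(2·1.06×10^-14/6.64×10^-27) = 1.79×10^6 m/s.
r = mv/(qB) = (6.64×10^-27)(1.79×10^6) / [(2×1.60×10^-19)(0.429)] = 0.0865 m.

r ≈ 8.65 cm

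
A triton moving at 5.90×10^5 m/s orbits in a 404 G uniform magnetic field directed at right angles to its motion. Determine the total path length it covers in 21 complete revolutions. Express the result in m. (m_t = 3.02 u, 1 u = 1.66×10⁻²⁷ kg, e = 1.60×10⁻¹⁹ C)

L ≈ 60.4 m

r = mv/(qB) = 0.458 m, so one revolution covers 2πr = 2.88 m.
In 21 revolutions: L = 21·2πr = 60.4 m.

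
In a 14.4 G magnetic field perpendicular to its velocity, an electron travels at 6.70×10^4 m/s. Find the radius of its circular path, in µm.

r ≈ 265 µm

The magnetic force provides the centripetal force: qvB = mv²/r, so r = mv/(qB).
r = (9.11×10^-31 kg)(6.70×10^4 m/s) / [(1×1.60×10^-19 C)(1.44×10^-3 T)] = 2.65×10^-4 m.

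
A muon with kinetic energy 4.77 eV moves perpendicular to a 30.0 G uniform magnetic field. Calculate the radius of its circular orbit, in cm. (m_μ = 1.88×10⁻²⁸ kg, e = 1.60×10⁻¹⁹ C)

Convert the energy: K = 4.77 eV = 7.63×10^-19 J.
v = √(2K/m) = √(2·7.63×10^-19/1.88×10^-28) = 9.01×10^4 m/s.
r = mv/(qB) = (1.88×10^-28)(9.01×10^4) / [(1×1.60×10^-19)(3.00×10^-3)] = 0.0353 m.

r ≈ 3.53 cm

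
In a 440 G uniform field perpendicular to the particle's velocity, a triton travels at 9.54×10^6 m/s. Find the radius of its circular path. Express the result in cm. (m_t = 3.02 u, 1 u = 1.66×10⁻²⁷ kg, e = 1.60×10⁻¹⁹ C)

The magnetic force provides the centripetal force: qvB = mv²/r, so r = mv/(qB).
r = (5.01×10^-27 kg)(9.54×10^6 m/s) / [(1×1.60×10^-19 C)(0.0440 T)] = 6.79 m.

r ≈ 679 cm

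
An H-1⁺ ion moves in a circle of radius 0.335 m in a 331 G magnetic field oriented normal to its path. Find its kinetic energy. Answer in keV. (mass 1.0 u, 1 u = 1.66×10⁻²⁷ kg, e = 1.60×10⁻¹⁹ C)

K ≈ 5.93 keV

v = qBr/m = (1×1.60×10^-19)(0.0331)(0.335) / (1.66×10^-27) = 1.07×10^6 m/s.
K = ½mv² = 0.5·(1.66×10^-27)·(1.07×10^6)² = 9.48×10^-16 J = 5.93 keV.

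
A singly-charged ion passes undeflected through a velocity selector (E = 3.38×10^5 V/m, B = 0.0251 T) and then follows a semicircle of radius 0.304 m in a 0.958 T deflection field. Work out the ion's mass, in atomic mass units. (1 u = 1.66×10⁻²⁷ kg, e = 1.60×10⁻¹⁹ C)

m ≈ 2.08 u

v = E/B₁ = 1.35×10^7 m/s.
From r = mv/(qB₂), m = qB₂r/v = (1×1.60×10^-19)(0.958)(0.304) / (1.35×10^7) = 3.46×10^-27 kg.
In atomic mass units: m = 3.46×10^-27 / 1.66×10^-27 = 2.08 u.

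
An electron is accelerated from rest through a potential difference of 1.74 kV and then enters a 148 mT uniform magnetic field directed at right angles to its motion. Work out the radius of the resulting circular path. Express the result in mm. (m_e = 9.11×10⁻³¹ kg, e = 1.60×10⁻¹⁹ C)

r ≈ 0.951 mm

The kinetic energy gained is K = qV = (1×1.60×10^-19)(1740) = 2.78×10^-16 J.
v = √(2K/m) = 2.47×10^7 m/s.
r = mv/(qB) = (9.11×10^-31)(2.47×10^7) / [(1×1.60×10^-19)(0.148)] = 9.51×10^-4 m.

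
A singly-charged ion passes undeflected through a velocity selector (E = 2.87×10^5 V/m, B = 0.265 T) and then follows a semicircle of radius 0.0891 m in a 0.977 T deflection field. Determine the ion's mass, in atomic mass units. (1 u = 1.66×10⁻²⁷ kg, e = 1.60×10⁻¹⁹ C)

m ≈ 7.75 u

v = E/B₁ = 1.08×10^6 m/s.
From r = mv/(qB₂), m = qB₂r/v = (1×1.60×10^-19)(0.977)(0.0891) / (1.08×10^6) = 1.29×10^-26 kg.
In atomic mass units: m = 1.29×10^-26 / 1.66×10^-27 = 7.75 u.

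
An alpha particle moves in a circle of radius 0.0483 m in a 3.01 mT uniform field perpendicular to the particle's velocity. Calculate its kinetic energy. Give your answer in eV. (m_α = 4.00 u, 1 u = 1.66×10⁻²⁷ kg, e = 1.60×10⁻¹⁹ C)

K ≈ 1.02 eV

v = qBr/m = (2×1.60×10^-19)(3.01×10^-3)(0.0483) / (6.64×10^-27) = 7010 m/s.
K = ½mv² = 0.5·(6.64×10^-27)·(7010)² = 1.63×10^-19 J = 1.02 eV.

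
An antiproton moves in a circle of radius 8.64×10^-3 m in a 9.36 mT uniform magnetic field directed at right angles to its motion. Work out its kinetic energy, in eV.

K ≈ 0.313 eV

v = qBr/m = (1×1.60×10^-19)(9.36×10^-3)(8.64×10^-3) / (1.67×10^-27) = 7750 m/s.
K = ½mv² = 0.5·(1.67×10^-27)·(7750)² = 5.01×10^-20 J = 0.313 eV.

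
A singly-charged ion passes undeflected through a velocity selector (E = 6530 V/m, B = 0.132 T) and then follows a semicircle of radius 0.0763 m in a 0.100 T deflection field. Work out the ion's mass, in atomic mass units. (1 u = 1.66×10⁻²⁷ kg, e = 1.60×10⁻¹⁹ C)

v = E/B₁ = 4.95×10^4 m/s.
From r = mv/(qB₂), m = qB₂r/v = (1×1.60×10^-19)(0.100)(0.0763) / (4.95×10^4) = 2.47×10^-26 kg.
In atomic mass units: m = 2.47×10^-26 / 1.66×10^-27 = 14.9 u.

m ≈ 14.9 u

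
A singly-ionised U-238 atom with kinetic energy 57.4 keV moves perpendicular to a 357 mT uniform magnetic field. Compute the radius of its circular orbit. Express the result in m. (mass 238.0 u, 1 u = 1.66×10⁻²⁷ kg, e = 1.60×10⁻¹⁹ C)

r ≈ 1.49 m

Convert the energy: K = 57.4 keV = 9.18×10^-15 J.
v = √(2K/m) = √(2·9.18×10^-15/3.95×10^-25) = 2.16×10^5 m/s.
r = mv/(qB) = (3.95×10^-25)(2.16×10^5) / [(1×1.60×10^-19)(0.357)] = 1.49 m.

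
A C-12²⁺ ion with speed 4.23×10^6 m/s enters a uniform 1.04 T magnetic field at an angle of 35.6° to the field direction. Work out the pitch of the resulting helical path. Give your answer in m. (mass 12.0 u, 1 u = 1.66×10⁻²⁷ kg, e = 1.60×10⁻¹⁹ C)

pitch ≈ 1.29 m

The velocity component along B is v∥ = v cos35.6° = 3.44×10^6 m/s.
The cyclotron period T = 2πm/(qB) = 3.76×10^-7 s is set by m, q, B alone.
Pitch = v∥·T = (3.44×10^6)(3.76×10^-7) = 1.29 m.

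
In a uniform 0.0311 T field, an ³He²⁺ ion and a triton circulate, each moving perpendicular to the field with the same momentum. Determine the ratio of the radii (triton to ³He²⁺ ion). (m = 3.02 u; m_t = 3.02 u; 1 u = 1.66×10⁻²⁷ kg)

r = p/(qB) ⇒ at equal p, r ∝ 1/q.
r_{triton}/r_{³He²⁺ ion} = 2.00.

ratio ≈ 2.00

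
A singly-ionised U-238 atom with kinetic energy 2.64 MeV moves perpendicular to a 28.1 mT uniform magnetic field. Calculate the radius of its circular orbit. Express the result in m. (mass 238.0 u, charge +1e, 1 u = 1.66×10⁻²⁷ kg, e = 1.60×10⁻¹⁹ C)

r ≈ 128 m

Convert the energy: K = 2.64 MeV = 4.22×10^-13 J.
v = √(2K/m) = √(2·4.22×10^-13/3.95×10^-25) = 1.46×10^6 m/s.
r = mv/(qB) = (3.95×10^-25)(1.46×10^6) / [(1×1.60×10^-19)(0.0281)] = 128 m.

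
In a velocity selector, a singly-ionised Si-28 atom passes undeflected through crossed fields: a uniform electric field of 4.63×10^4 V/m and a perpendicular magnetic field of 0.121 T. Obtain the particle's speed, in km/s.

v ≈ 383 km/s

For zero net force, qE = qvB, so v = E/B.
v = (4.63×10^4) / (0.121) = 3.83×10^5 m/s.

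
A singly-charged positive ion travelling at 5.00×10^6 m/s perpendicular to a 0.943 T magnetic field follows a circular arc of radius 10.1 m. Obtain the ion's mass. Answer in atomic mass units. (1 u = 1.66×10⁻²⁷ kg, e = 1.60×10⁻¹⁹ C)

qvB = mv²/r ⇒ m = qBr/v.
m = (1×1.60×10^-19)(0.943)(10.1) / (5.00×10^6) = 3.05×10^-25 kg = 184 u.

m ≈ 184 u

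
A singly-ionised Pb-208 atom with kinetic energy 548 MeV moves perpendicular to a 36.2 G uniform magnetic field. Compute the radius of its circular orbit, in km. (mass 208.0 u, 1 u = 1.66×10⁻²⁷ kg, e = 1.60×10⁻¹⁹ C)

r ≈ 13.4 km

Convert the energy: K = 548 MeV = 8.77×10^-11 J.
v = √(2K/m) = √(2·8.77×10^-11/3.45×10^-25) = 2.25×10^7 m/s.
r = mv/(qB) = (3.45×10^-25)(2.25×10^7) / [(1×1.60×10^-19)(3.62×10^-3)] = 1.34×10^4 m.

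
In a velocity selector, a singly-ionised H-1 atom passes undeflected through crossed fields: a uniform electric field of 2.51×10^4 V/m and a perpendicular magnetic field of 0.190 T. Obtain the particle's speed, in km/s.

v ≈ 132 km/s

For zero net force, qE = qvB, so v = E/B.
v = (2.51×10^4) / (0.190) = 1.32×10^5 m/s.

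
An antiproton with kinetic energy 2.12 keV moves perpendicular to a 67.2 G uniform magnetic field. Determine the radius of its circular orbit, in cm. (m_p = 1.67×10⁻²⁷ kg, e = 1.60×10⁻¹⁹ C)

r ≈ 99.0 cm

Convert the energy: K = 2.12 keV = 3.39×10^-16 J.
v = √(2K/m) = √(2·3.39×10^-16/1.67×10^-27) = 6.37×10^5 m/s.
r = mv/(qB) = (1.67×10^-27)(6.37×10^5) / [(1×1.60×10^-19)(6.72×10^-3)] = 0.990 m.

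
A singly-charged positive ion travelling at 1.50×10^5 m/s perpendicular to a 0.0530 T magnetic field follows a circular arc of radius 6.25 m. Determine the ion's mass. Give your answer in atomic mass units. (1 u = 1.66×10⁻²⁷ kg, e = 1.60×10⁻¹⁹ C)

qvB = mv²/r ⇒ m = qBr/v.
m = (1×1.60×10^-19)(0.0530)(6.25) / (1.50×10^5) = 3.53×10^-25 kg = 213 u.

m ≈ 213 u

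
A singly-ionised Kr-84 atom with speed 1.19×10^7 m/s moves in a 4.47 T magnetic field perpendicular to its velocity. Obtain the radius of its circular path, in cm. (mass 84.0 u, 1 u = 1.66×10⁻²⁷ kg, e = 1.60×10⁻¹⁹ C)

r ≈ 232 cm

The magnetic force provides the centripetal force: qvB = mv²/r, so r = mv/(qB).
r = (1.39×10^-25 kg)(1.19×10^7 m/s) / [(1×1.60×10^-19 C)(4.47 T)] = 2.32 m.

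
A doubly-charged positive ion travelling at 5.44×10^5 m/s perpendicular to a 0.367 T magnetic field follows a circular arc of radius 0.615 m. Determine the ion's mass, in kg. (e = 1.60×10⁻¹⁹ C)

qvB = mv²/r ⇒ m = qBr/v.
m = (2×1.60×10^-19)(0.367)(0.615) / (5.44×10^5) = 1.33×10^-25 kg.

m ≈ 1.33×10^-25 kg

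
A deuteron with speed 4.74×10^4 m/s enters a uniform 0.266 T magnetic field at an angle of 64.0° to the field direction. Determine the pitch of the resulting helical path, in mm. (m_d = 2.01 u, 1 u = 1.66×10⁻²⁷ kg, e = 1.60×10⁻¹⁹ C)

pitch ≈ 10.2 mm

The velocity component along B is v∥ = v cos64.0° = 2.08×10^4 m/s.
The cyclotron period T = 2πm/(qB) = 4.93×10^-7 s is set by m, q, B alone.
Pitch = v∥·T = (2.08×10^4)(4.93×10^-7) = 0.0102 m.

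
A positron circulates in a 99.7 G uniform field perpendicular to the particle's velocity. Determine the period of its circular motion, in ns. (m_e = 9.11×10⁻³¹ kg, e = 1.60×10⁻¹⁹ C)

The cyclotron period is independent of speed: T = 2πm/(qB).
T = 2π(9.11×10^-31) / [(1×1.60×10^-19)(9.97×10^-3)] = 3.59×10^-9 s.

T ≈ 3.59 ns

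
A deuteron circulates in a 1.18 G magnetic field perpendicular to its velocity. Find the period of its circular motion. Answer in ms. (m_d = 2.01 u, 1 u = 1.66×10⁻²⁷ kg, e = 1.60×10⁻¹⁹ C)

T ≈ 1.11 ms

The cyclotron period is independent of speed: T = 2πm/(qB).
T = 2π(3.34×10^-27) / [(1×1.60×10^-19)(1.18×10^-4)] = 1.11×10^-3 s.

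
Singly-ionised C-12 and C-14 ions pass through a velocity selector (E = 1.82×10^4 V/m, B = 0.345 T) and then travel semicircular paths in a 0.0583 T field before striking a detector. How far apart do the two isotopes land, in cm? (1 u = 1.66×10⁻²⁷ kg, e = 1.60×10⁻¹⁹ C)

Δd ≈ 3.76 cm

Both emerge at v = E/B₁ = 5.28×10^4 m/s.
r = mv/(qB₂), so r₁ = 0.1127 m and r₂ = 0.1314 m, giving Δr = 0.0188 m.
After a semicircle each ion lands a diameter 2r from the entry slit, so the separation is 2Δr = 0.0376 m.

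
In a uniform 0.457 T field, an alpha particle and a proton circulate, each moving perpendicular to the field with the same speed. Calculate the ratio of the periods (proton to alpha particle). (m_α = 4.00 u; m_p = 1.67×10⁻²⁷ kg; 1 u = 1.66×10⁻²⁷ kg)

T = 2πm/(qB) is independent of speed, so T₂/T₁ = (m₂/q₂)/(m₁/q₁).
T_{proton}/T_{alpha particle} = (1.67×10^-27/1e) / (6.64×10^-27/2e) = 0.503.

ratio ≈ 0.503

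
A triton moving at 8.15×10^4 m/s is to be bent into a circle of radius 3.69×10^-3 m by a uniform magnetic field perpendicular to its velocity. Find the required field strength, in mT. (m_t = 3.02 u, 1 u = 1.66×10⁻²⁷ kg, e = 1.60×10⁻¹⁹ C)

qvB = mv²/r gives B = mv/(qr).
B = (5.01×10^-27)(8.15×10^4) / [(1×1.60×10^-19)(3.69×10^-3)] = 0.692 T.

B ≈ 692 mT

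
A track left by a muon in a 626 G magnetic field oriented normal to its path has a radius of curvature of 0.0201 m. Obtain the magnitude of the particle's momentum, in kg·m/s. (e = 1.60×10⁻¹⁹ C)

Since qvB = mv²/r, the momentum p = mv = qBr.
p = (1×1.60×10^-19)(0.0626)(0.0201) = 2.01×10^-22 kg·m/s.

p ≈ 2.01×10^-22 kg·m/s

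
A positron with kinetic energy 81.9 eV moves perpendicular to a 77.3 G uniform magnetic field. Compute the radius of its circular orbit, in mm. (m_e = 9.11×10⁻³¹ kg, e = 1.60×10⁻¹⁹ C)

Convert the energy: K = 81.9 eV = 1.31×10^-17 J.
v = √(2K/m) = √(2·1.31×10^-17/9.11×10^-31) = 5.36×10^6 m/s.
r = mv/(qB) = (9.11×10^-31)(5.36×10^6) / [(1×1.60×10^-19)(7.73×10^-3)] = 3.95×10^-3 m.

r ≈ 3.95 mm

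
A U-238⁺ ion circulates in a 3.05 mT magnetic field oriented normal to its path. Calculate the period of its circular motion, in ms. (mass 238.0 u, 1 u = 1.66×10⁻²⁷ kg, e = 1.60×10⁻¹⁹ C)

The cyclotron period is independent of speed: T = 2πm/(qB).
T = 2π(3.95×10^-25) / [(1×1.60×10^-19)(3.05×10^-3)] = 5.09×10^-3 s.

T ≈ 5.09 ms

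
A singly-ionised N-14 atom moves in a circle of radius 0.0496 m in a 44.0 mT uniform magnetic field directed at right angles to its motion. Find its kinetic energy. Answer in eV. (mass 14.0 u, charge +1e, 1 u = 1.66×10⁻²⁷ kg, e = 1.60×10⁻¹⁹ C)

v = qBr/m = (1×1.60×10^-19)(0.0440)(0.0496) / (2.32×10^-26) = 1.50×10^4 m/s.
K = ½mv² = 0.5·(2.32×10^-26)·(1.50×10^4)² = 2.62×10^-18 J = 16.4 eV.

K ≈ 16.4 eV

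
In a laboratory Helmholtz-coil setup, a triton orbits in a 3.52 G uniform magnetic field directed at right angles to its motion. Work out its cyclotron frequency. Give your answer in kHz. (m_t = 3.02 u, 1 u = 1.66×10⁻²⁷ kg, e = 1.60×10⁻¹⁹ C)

f ≈ 1.79 kHz

f = qB/(2πm) = (1×1.60×10^-19)(3.52×10^-4) / [2π(5.01×10^-27)] = 1790 Hz.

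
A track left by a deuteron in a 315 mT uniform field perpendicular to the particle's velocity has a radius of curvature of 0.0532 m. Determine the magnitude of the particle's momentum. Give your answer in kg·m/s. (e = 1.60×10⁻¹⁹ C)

p ≈ 2.68×10^-21 kg·m/s

Since qvB = mv²/r, the momentum p = mv = qBr.
p = (1×1.60×10^-19)(0.315)(0.0532) = 2.68×10^-21 kg·m/s.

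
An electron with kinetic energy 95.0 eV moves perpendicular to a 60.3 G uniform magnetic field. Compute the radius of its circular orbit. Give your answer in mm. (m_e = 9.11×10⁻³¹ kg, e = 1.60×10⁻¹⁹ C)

Convert the energy: K = 95.0 eV = 1.52×10^-17 J.
v = √(2K/m) = √(2·1.52×10^-17/9.11×10^-31) = 5.78×10^6 m/s.
r = mv/(qB) = (9.11×10^-31)(5.78×10^6) / [(1×1.60×10^-19)(6.03×10^-3)] = 5.45×10^-3 m.

r ≈ 5.45 mm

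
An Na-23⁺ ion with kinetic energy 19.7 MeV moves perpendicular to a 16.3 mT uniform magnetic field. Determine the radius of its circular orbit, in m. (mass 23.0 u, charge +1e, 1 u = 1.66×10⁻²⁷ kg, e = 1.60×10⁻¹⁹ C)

r ≈ 188 m

Convert the energy: K = 19.7 MeV = 3.15×10^-12 J.
v = √(2K/m) = √(2·3.15×10^-12/3.82×10^-26) = 1.28×10^7 m/s.
r = mv/(qB) = (3.82×10^-26)(1.28×10^7) / [(1×1.60×10^-19)(0.0163)] = 188 m.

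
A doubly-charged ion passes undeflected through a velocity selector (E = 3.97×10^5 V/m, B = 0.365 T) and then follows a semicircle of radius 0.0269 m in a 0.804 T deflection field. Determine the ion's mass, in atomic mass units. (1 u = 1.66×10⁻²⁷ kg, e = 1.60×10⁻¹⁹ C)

v = E/B₁ = 1.09×10^6 m/s.
From r = mv/(qB₂), m = qB₂r/v = (2×1.60×10^-19)(0.804)(0.0269) / (1.09×10^6) = 6.36×10^-27 kg.
In atomic mass units: m = 6.36×10^-27 / 1.66×10^-27 = 3.83 u.

m ≈ 3.83 u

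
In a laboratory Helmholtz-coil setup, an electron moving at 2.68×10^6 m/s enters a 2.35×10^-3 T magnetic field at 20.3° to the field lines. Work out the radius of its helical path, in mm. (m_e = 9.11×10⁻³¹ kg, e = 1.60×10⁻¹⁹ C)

r ≈ 2.25 mm

Only the perpendicular component v⊥ = v sin20.3° = 9.30×10^5 m/s is bent by the field.
r = m v⊥ /(qB) = (9.11×10^-31)(9.30×10^5) / [(1×1.60×10^-19)(2.35×10^-3)] = 2.25×10^-3 m.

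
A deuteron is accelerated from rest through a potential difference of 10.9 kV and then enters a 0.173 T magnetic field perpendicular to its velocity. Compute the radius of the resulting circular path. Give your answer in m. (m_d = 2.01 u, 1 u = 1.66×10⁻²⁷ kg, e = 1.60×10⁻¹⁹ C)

r ≈ 0.123 m

The kinetic energy gained is K = qV = (1×1.60×10^-19)(1.09×10^4) = 1.74×10^-15 J.
v = √(2K/m) = 1.02×10^6 m/s.
r = mv/(qB) = (3.34×10^-27)(1.02×10^6) / [(1×1.60×10^-19)(0.173)] = 0.123 m.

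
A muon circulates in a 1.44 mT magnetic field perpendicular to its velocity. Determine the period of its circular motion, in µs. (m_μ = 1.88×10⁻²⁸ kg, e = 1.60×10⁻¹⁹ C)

The cyclotron period is independent of speed: T = 2πm/(qB).
T = 2π(1.88×10^-28) / [(1×1.60×10^-19)(1.44×10^-3)] = 5.13×10^-6 s.

T ≈ 5.13 µs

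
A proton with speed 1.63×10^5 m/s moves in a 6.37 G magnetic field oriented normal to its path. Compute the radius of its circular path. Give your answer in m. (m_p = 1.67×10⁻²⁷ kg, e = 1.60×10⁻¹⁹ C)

The magnetic force provides the centripetal force: qvB = mv²/r, so r = mv/(qB).
r = (1.67×10^-27 kg)(1.63×10^5 m/s) / [(1×1.60×10^-19 C)(6.37×10^-4 T)] = 2.67 m.

r ≈ 2.67 m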